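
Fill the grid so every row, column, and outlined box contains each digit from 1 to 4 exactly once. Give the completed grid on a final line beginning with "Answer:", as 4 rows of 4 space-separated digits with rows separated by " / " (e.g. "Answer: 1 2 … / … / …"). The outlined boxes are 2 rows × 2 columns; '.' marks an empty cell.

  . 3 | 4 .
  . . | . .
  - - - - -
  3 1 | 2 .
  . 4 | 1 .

Step 1. [r2c2∈{2}] r2c2 is down to just 2. So r2c2=2.
Step 2. [r1c1∈{1}] only 1 remains possible at r1c1. So r1c1=1.
Step 3. [r4c4∈{3}] only 3 remains possible at r4c4. So r4c4=3.
Step 4. [r4c1∈{2}] r4c1's peers cover all but 2, so r4c1=2.
Step 5. [r2c1∈{4}] r2c1 has the single candidate 4 ⇒ r2c1=4.
Step 6. [r2c4∈{1}] only 1 remains possible at r2c4 ⇒ r2c4=1.
Step 7. [r3c4∈{4}] nothing but 4 survives at r3c4 ⇒ r3c4=4.
Step 8. [r1c4∈{2}] r1c4 is down to just 2, so r1c4=2.
Step 9. [r2c3∈{3}] r2c3's peers cover all but 3 ⇒ r2c3=3.

Answer: 1 3 4 2 / 4 2 3 1 / 3 1 2 4 / 2 4 1 3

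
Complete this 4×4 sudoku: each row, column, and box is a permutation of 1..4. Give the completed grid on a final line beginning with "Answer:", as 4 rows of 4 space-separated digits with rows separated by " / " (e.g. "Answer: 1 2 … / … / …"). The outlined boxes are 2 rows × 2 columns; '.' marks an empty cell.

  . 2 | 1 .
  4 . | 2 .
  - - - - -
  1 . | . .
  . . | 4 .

Step 1. [r2c4∈{3}] r2c4 has the single candidate 3 ⇒ r2c4=3.
Step 2. [r4c2∈{3}] r4c2 is down to just 3, so r4c2=3.
Step 3. [r4c1∈{2}] r4c1's peers cover all but 2 ⇒ r4c1=2.
Step 4. [r4c4∈{1}] only 1 remains possible at r4c4. So r4c4=1.
Step 5. [r1c1∈{3}] nothing but 3 survives at r1c1. So r1c1=3.
Step 6. [r2c2∈{1}] nothing but 1 survives at r2c2, so r2c2=1.
Step 7. [r3c3∈{3}] r3c3 is down to just 3 ⇒ r3c3=3.
Step 8. [r3c2∈{4}] nothing but 4 survives at r3c2. So r3c2=4.
Step 9. [r1c4∈{4}] only 4 remains possible at r1c4 ⇒ r1c4=4.
Step 10. [r3c4∈{2}] r3c4's peers cover all but 2 ⇒ r3c4=2.

Answer: 3 2 1 4 / 4 1 2 3 / 1 4 3 2 / 2 3 4 1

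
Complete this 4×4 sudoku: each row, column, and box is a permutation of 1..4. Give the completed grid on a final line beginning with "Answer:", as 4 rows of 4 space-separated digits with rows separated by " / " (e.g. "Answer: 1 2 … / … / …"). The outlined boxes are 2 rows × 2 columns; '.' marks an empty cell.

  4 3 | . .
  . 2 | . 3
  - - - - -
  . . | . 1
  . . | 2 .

Step 1. [r2c1∈{1}] r2c1's peers cover all but 1 ⇒ r2c1=1.
Step 2. [r3c3∈{3,4}] 3 has one home in col 3: r3c3 ⇒ r3c3=3.
Step 3. [r4c2∈{1,4}] 1 has one home in row 4: r4c2, so r4c2=1.
Step 4. [r4c1∈{3}] r4c1's peers cover all but 3. So r4c1=3.
Step 5. [r1c4∈{2}] nothing but 2 survives at r1c4 ⇒ r1c4=2.
Step 6. [r2c3∈{4}] only 4 remains possible at r2c3. So r2c3=4.
Step 7. [r3c2∈{4}] only 4 remains possible at r3c2 ⇒ r3c2=4.
Step 8. [r3c1∈{2}] r3c1 is down to just 2. So r3c1=2.
Step 9. [r1c3∈{1}] nothing but 1 survives at r1c3. So r1c3=1.
Step 10. [r4c4∈{4}] r4c4 is down to just 4. So r4c4=4.

Answer: 4 3 1 2 / 1 2 4 3 / 2 4 3 1 / 3 1 2 4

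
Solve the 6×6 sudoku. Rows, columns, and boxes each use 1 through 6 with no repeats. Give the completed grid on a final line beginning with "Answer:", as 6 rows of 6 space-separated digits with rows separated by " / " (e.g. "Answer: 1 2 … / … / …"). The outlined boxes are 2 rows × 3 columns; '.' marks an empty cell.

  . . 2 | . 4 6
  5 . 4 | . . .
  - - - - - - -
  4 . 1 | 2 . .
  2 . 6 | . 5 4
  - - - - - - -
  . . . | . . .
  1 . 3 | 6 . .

Step 1. [r6c5∈{2}] r6c5 is down to just 2 ⇒ r6c5=2.
Step 2. [r3c6∈{3}] r3c6 is down to just 3, so r3c6=3.
Step 3. [r5c3∈{5}] r5c3's peers cover all but 5 ⇒ r5c3=5.
Step 4. [r4c4∈{1}] r4c4 has the single candidate 1. So r4c4=1.
Step 5. [r2c4∈{3}] r2c4 is down to just 3 ⇒ r2c4=3.
Step 6. [r2c5∈{1}] r2c5's peers cover all but 1 ⇒ r2c5=1.
Step 7. [r5c2∈{2,4,6}] in row 5, 2 fits only at r5c2 ⇒ r5c2=2.
Step 8. [r4c2∈{3}] only 3 remains possible at r4c2, so r4c2=3.
Step 9. [r5c5∈{3}] only 3 remains possible at r5c5. So r5c5=3.
Step 10. [r1c1∈{3}] nothing but 3 survives at r1c1 ⇒ r1c1=3.
Step 11. [r5c1∈{6}] only 6 remains possible at r5c1. So r5c1=6.
Step 12. [r6c2∈{4}] nothing but 4 survives at r6c2, so r6c2=4.
Step 13. [r3c2∈{5}] nothing but 5 survives at r3c2. So r3c2=5.
Step 14. [r2c2∈{6}] only 6 remains possible at r2c2 ⇒ r2c2=6.
Step 15. [r5c4∈{4}] r5c4 has the single candidate 4, so r5c4=4.
Step 16. [r5c6∈{1}] r5c6's peers cover all but 1 ⇒ r5c6=1.
Step 17. [r3c5∈{6}] only 6 remains possible at r3c5 ⇒ r3c5=6.
Step 18. [r1c2∈{1}] r1c2 has the single candidate 1 ⇒ r1c2=1.
Step 19. [r2c6∈{2}] only 2 remains possible at r2c6, so r2c6=2.
Step 20. [r6c6∈{5}] r6c6's peers cover all but 5, so r6c6=5.
Step 21. [r1c4∈{5}] r1c4 is down to just 5 ⇒ r1c4=5.

Answer: 3 1 2 5 4 6 / 5 6 4 3 1 2 / 4 5 1 2 6 3 / 2 3 6 1 5 4 / 6 2 5 4 3 1 / 1 4 3 6 2 5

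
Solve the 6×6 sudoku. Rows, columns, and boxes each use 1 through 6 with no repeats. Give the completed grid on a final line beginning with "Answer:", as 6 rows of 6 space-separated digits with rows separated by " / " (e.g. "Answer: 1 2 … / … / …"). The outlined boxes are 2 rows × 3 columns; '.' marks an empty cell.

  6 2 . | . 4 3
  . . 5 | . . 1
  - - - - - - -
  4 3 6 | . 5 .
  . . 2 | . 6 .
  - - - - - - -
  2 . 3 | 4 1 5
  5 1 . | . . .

Step 1. [r2c4∈{2,6}] row 2 places 6 nowhere but r2c4, so r2c4=6.
Step 2. [r4c4∈{1,3}] row 4 places 3 nowhere but r4c4 ⇒ r4c4=3.
Step 3. [r6c4∈{2}] r6c4's peers cover all but 2 ⇒ r6c4=2.
Step 4. [r6c5∈{3}] only 3 remains possible at r6c5 ⇒ r6c5=3.
Step 5. [r6c6∈{6}] only 6 remains possible at r6c6, so r6c6=6.
Step 6. [r4c2∈{5}] r4c2 has the single candidate 5. So r4c2=5.
Step 7. [r1c4∈{5}] r1c4 has the single candidate 5. So r1c4=5.
Step 8. [r2c2∈{4}] only 4 remains possible at r2c2, so r2c2=4.
Step 9. [r6c3∈{4}] nothing but 4 survives at r6c3. So r6c3=4.
Step 10. [r3c6∈{2}] r3c6 is down to just 2 ⇒ r3c6=2.
Step 11. [r5c2∈{6}] r5c2 has the single candidate 6 ⇒ r5c2=6.
Step 12. [r4c1∈{1}] r4c1 has the single candidate 1 ⇒ r4c1=1.
Step 13. [r3c4∈{1}] r3c4's peers cover all but 1 ⇒ r3c4=1.
Step 14. [r2c5∈{2}] r2c5 is down to just 2 ⇒ r2c5=2.
Step 15. [r4c6∈{4}] only 4 remains possible at r4c6, so r4c6=4.
Step 16. [r2c1∈{3}] r2c1's peers cover all but 3, so r2c1=3.
Step 17. [r1c3∈{1}] r1c3 is down to just 1. So r1c3=1.

Answer: 6 2 1 5 4 3 / 3 4 5 6 2 1 / 4 3 6 1 5 2 / 1 5 2 3 6 4 / 2 6 3 4 1 5 / 5 1 4 2 3 6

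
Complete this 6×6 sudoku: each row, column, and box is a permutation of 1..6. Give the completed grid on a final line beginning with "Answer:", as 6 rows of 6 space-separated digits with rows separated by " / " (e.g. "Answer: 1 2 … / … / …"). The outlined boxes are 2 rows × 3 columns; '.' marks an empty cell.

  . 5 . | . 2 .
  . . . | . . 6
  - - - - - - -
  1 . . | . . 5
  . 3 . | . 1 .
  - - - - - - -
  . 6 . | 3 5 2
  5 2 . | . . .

Step 1. [r4c6∈{4}] nothing but 4 survives at r4c6, so r4c6=4.
Step 2. [r2c2∈{1,4}] r2c2 is the only open cell in col 2 admitting 1. So r2c2=1.
Step 3. [r5c1∈{4}] r5c1's peers cover all but 4, so r5c1=4.
Step 4. [r1c6∈{1,3}] 3 has one home in col 6: r1c6 ⇒ r1c6=3.
Step 5. [r2c5∈{4}] r2c5 has the single candidate 4. So r2c5=4.
Step 6. [r1c3∈{4,6}] across row 1, 4 lands solely at r1c3. So r1c3=4.
Step 7. [r6c6∈{1}] only 1 remains possible at r6c6, so r6c6=1.
Step 8. [r6c5∈{6}] r6c5's peers cover all but 6, so r6c5=6.
Step 9. [r2c1∈{2,3}] 3 has one home in col 1: r2c1. So r2c1=3.
Step 10. [r4c1∈{2,6}] in col 1, 2 fits only at r4c1 ⇒ r4c1=2.
Step 11. [r4c4∈{6}] r4c4 is down to just 6, so r4c4=6.
Step 12. [r3c3∈{6}] r3c3 has the single candidate 6, so r3c3=6.
Step 13. [r2c3∈{2}] r2c3's peers cover all but 2. So r2c3=2.
Step 14. [r2c4∈{5}] nothing but 5 survives at r2c4. So r2c4=5.
Step 15. [r3c5∈{3}] nothing but 3 survives at r3c5 ⇒ r3c5=3.
Step 16. [r5c3∈{1}] r5c3's peers cover all but 1. So r5c3=1.
Step 17. [r1c1∈{6}] r1c1 is down to just 6 ⇒ r1c1=6.
Step 18. [r1c4∈{1}] r1c4 has the single candidate 1, so r1c4=1.
Step 19. [r3c2∈{4}] r3c2's peers cover all but 4 ⇒ r3c2=4.
Step 20. [r6c3∈{3}] r6c3 is down to just 3, so r6c3=3.
Step 21. [r6c4∈{4}] nothing but 4 survives at r6c4, so r6c4=4.
Step 22. [r4c3∈{5}] r4c3's peers cover all but 5. So r4c3=5.
Step 23. [r3c4∈{2}] nothing but 2 survives at r3c4. So r3c4=2.

Answer: 6 5 4 1 2 3 / 3 1 2 5 4 6 / 1 4 6 2 3 5 / 2 3 5 6 1 4 / 4 6 1 3 5 2 / 5 2 3 4 6 1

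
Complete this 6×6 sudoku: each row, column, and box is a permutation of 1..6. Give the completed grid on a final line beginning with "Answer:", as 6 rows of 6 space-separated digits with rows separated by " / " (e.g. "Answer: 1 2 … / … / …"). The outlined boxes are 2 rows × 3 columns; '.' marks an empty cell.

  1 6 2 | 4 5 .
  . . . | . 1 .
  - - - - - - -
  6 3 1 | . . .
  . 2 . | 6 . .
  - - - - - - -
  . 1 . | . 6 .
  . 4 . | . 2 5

Step 1. [r5c4∈{3}] r5c4 is down to just 3, so r5c4=3.
Step 2. [r5c3∈{5}] r5c3 is down to just 5 ⇒ r5c3=5.
Step 3. [r4c3∈{4}] nothing but 4 survives at r4c3. So r4c3=4.
Step 4. [r2c3∈{3}] nothing but 3 survives at r2c3. So r2c3=3.
Step 5. [r2c4∈{2}] only 2 remains possible at r2c4. So r2c4=2.
Step 6. [r1c6∈{3}] r1c6 has the single candidate 3 ⇒ r1c6=3.
Step 7. [r2c2∈{5}] only 5 remains possible at r2c2, so r2c2=5.
Step 8. [r3c6∈{2,4}] in row 3, 2 fits only at r3c6 ⇒ r3c6=2.
Step 9. [r5c1∈{2}] r5c1's peers cover all but 2. So r5c1=2.
Step 10. [r2c1∈{4}] only 4 remains possible at r2c1 ⇒ r2c1=4.
Step 11. [r4c1∈{5}] r4c1's peers cover all but 5 ⇒ r4c1=5.
Step 12. [r6c4∈{1}] only 1 remains possible at r6c4. So r6c4=1.
Step 13. [r4c6∈{1}] r4c6's peers cover all but 1, so r4c6=1.
Step 14. [r5c6∈{4}] r5c6's peers cover all but 4. So r5c6=4.
Step 15. [r2c6∈{6}] r2c6 is down to just 6 ⇒ r2c6=6.
Step 16. [r3c5∈{4}] nothing but 4 survives at r3c5. So r3c5=4.
Step 17. [r3c4∈{5}] r3c4 is down to just 5, so r3c4=5.
Step 18. [r4c5∈{3}] r4c5's peers cover all but 3, so r4c5=3.
Step 19. [r6c1∈{3}] only 3 remains possible at r6c1, so r6c1=3.
Step 20. [r6c3∈{6}] nothing but 6 survives at r6c3, so r6c3=6.

Answer: 1 6 2 4 5 3 / 4 5 3 2 1 6 / 6 3 1 5 4 2 / 5 2 4 6 3 1 / 2 1 5 3 6 4 / 3 4 6 1 2 5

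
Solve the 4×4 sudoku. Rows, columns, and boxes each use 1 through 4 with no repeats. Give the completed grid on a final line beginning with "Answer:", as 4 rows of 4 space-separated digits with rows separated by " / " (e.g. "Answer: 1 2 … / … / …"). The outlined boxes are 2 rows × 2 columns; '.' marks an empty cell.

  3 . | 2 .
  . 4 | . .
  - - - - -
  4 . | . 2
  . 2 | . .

Step 1. [r4c1∈{1}] r4c1 has the single candidate 1. So r4c1=1.
Step 2. [r1c4∈{1,4}] in row 1, 4 fits only at r1c4 ⇒ r1c4=4.
Step 3. [r4c4∈{3}] nothing but 3 survives at r4c4. So r4c4=3.
Step 4. [r2c3∈{1,3}] across row 2, 3 lands solely at r2c3. So r2c3=3.
Step 5. [r4c3∈{4}] r4c3 has the single candidate 4. So r4c3=4.
Step 6. [r1c2∈{1}] r1c2 has the single candidate 1 ⇒ r1c2=1.
Step 7. [r2c1∈{2}] only 2 remains possible at r2c1. So r2c1=2.
Step 8. [r2c4∈{1}] nothing but 1 survives at r2c4 ⇒ r2c4=1.
Step 9. [r3c3∈{1}] r3c3 is down to just 1, so r3c3=1.
Step 10. [r3c2∈{3}] r3c2 is down to just 3. So r3c2=3.

Answer: 3 1 2 4 / 2 4 3 1 / 4 3 1 2 / 1 2 4 3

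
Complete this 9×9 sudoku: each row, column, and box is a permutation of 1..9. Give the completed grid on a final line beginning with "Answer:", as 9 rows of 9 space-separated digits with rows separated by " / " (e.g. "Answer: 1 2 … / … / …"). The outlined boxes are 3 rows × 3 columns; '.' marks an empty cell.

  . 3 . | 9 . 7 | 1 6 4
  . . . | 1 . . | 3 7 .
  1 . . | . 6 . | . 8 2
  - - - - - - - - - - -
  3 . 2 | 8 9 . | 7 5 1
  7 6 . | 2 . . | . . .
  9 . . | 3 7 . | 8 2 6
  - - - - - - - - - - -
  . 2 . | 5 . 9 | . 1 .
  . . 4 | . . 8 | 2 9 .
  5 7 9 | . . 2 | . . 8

Step 1. [r2c2∈{4,5,8,9}] 8 has one home in col 2: r2c2. So r2c2=8.
Step 2. [r1c3∈{5}] nothing but 5 survives at r1c3. So r1c3=5.
Step 3. [r2c1∈{2,4,6}] col 1 places 4 nowhere but r2c1. So r2c1=4.
Step 4. [r2c6∈{5}] only 5 remains possible at r2c6 ⇒ r2c6=5.
Step 5. [r7c3∈{3,6,8}] r7c3 is the only open cell in col 3 admitting 3 ⇒ r7c3=3.
Step 6. [r9c5∈{1,3,4}] row 9 places 1 nowhere but r9c5. So r9c5=1.
Step 7. [r7c5∈{4}] r7c5 is down to just 4 ⇒ r7c5=4.
Step 8. [r6c3∈{1}] r6c3's peers cover all but 1. So r6c3=1.
Step 9. [r6c6∈{4}] nothing but 4 survives at r6c6. So r6c6=4.
Step 10. [r9c8∈{3,4}] across row 9, 3 lands solely at r9c8 ⇒ r9c8=3.
Step 11. [r9c7∈{4,6}] row 9 places 4 nowhere but r9c7, so r9c7=4.
Step 12. [r5c7∈{9}] nothing but 9 survives at r5c7, so r5c7=9.
Step 13. [r8c1∈{6}] r8c1 is down to just 6. So r8c1=6.
Step 14. [r8c9∈{5,7}] across row 8, 5 lands solely at r8c9, so r8c9=5.
Step 15. [r1c5∈{2,8}] across row 1, 8 lands solely at r1c5. So r1c5=8.
Step 16. [r2c9∈{9}] r2c9 has the single candidate 9. So r2c9=9.
Step 17. [r2c5∈{2}] r2c5 has the single candidate 2, so r2c5=2.
Step 18. [r5c9∈{3}] only 3 remains possible at r5c9 ⇒ r5c9=3.
Step 19. [r3c6∈{3}] only 3 remains possible at r3c6, so r3c6=3.
Step 20. [r5c3∈{8}] r5c3's peers cover all but 8 ⇒ r5c3=8.
Step 21. [r3c7∈{5}] r3c7's peers cover all but 5, so r3c7=5.
Step 22. [r7c7∈{6}] r7c7 is down to just 6, so r7c7=6.
Step 23. [r1c1∈{2}] r1c1 has the single candidate 2 ⇒ r1c1=2.
Step 24. [r8c4∈{7}] r8c4 is down to just 7, so r8c4=7.
Step 25. [r5c5∈{5}] only 5 remains possible at r5c5. So r5c5=5.
Step 26. [r9c4∈{6}] r9c4 is down to just 6, so r9c4=6.
Step 27. [r3c3∈{7}] nothing but 7 survives at r3c3, so r3c3=7.
Step 28. [r3c2∈{9}] r3c2's peers cover all but 9, so r3c2=9.
Step 29. [r4c2∈{4}] r4c2 is down to just 4. So r4c2=4.
Step 30. [r7c1∈{8}] only 8 remains possible at r7c1, so r7c1=8.
Step 31. [r2c3∈{6}] r2c3's peers cover all but 6 ⇒ r2c3=6.
Step 32. [r6c2∈{5}] only 5 remains possible at r6c2, so r6c2=5.
Step 33. [r8c2∈{1}] r8c2's peers cover all but 1, so r8c2=1.
Step 34. [r4c6∈{6}] r4c6's peers cover all but 6, so r4c6=6.
Step 35. [r3c4∈{4}] nothing but 4 survives at r3c4, so r3c4=4.
Step 36. [r5c6∈{1}] only 1 remains possible at r5c6, so r5c6=1.
Step 37. [r5c8∈{4}] nothing but 4 survives at r5c8, so r5c8=4.
Step 38. [r7c9∈{7}] r7c9's peers cover all but 7 ⇒ r7c9=7.
Step 39. [r8c5∈{3}] r8c5's peers cover all but 3. So r8c5=3.

Answer: 2 3 5 9 8 7 1 6 4 / 4 8 6 1 2 5 3 7 9 / 1 9 7 4 6 3 5 8 2 / 3 4 2 8 9 6 7 5 1 / 7 6 8 2 5 1 9 4 3 / 9 5 1 3 7 4 8 2 6 / 8 2 3 5 4 9 6 1 7 / 6 1 4 7 3 8 2 9 5 / 5 7 9 6 1 2 4 3 8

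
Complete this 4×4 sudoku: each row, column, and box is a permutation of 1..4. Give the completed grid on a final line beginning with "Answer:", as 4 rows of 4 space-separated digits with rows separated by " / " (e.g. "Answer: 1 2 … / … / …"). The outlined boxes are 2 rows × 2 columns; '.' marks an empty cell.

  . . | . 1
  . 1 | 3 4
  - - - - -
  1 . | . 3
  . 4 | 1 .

Step 1. [r1c3∈{2}] only 2 remains possible at r1c3. So r1c3=2.
Step 2. [r4c1∈{2,3}] 3 has one home in row 4: r4c1 ⇒ r4c1=3.
Step 3. [r3c2∈{2}] only 2 remains possible at r3c2, so r3c2=2.
Step 4. [r3c3∈{4}] r3c3 has the single candidate 4, so r3c3=4.
Step 5. [r4c4∈{2}] r4c4 has the single candidate 2. So r4c4=2.
Step 6. [r2c1∈{2}] r2c1 is down to just 2 ⇒ r2c1=2.
Step 7. [r1c2∈{3}] r1c2 is down to just 3, so r1c2=3.
Step 8. [r1c1∈{4}] r1c1's peers cover all but 4. So r1c1=4.

Answer: 4 3 2 1 / 2 1 3 4 / 1 2 4 3 / 3 4 1 2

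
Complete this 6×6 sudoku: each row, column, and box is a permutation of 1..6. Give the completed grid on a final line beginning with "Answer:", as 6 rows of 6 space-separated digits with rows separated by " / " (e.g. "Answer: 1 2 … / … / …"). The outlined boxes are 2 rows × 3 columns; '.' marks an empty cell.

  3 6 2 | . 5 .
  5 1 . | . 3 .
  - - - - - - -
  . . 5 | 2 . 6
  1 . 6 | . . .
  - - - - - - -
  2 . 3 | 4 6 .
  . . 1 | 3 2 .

Step 1. [r3c1∈{4}] r3c1 has the single candidate 4 ⇒ r3c1=4.
Step 2. [r1c6∈{1,4}] r1c6 is the only open cell in row 1 admitting 4 ⇒ r1c6=4.
Step 3. [r6c6∈{5}] r6c6 has the single candidate 5. So r6c6=5.
Step 4. [r3c2∈{3}] r3c2 is down to just 3, so r3c2=3.
Step 5. [r4c4∈{5}] r4c4 has the single candidate 5. So r4c4=5.
Step 6. [r2c3∈{4}] only 4 remains possible at r2c3. So r2c3=4.
Step 7. [r4c5∈{4}] r4c5 is down to just 4 ⇒ r4c5=4.
Step 8. [r4c6∈{3}] r4c6 has the single candidate 3, so r4c6=3.
Step 9. [r3c5∈{1}] r3c5's peers cover all but 1 ⇒ r3c5=1.
Step 10. [r2c6∈{2}] only 2 remains possible at r2c6 ⇒ r2c6=2.
Step 11. [r4c2∈{2}] r4c2's peers cover all but 2, so r4c2=2.
Step 12. [r6c1∈{6}] r6c1 is down to just 6, so r6c1=6.
Step 13. [r1c4∈{1}] only 1 remains possible at r1c4, so r1c4=1.
Step 14. [r2c4∈{6}] r2c4 is down to just 6 ⇒ r2c4=6.
Step 15. [r5c2∈{5}] only 5 remains possible at r5c2 ⇒ r5c2=5.
Step 16. [r5c6∈{1}] only 1 remains possible at r5c6 ⇒ r5c6=1.
Step 17. [r6c2∈{4}] nothing but 4 survives at r6c2, so r6c2=4.

Answer: 3 6 2 1 5 4 / 5 1 4 6 3 2 / 4 3 5 2 1 6 / 1 2 6 5 4 3 / 2 5 3 4 6 1 / 6 4 1 3 2 5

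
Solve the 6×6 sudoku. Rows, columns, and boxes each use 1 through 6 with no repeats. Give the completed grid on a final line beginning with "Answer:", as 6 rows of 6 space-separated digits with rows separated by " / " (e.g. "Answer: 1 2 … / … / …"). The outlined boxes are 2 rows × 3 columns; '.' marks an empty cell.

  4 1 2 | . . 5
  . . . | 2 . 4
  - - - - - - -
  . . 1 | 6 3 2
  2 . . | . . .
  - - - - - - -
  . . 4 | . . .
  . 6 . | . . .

Step 1. [r3c1∈{5}] nothing but 5 survives at r3c1. So r3c1=5.
Step 2. [r6c5∈{1,2,4,5}] r6c5 is the only open cell in row 6 admitting 2, so r6c5=2.
Step 3. [r4c5∈{1,4,5}] r4c5 is the only open cell in col 5 admitting 4 ⇒ r4c5=4.
Step 4. [r5c5∈{1,5,6}] across col 5, 5 lands solely at r5c5 ⇒ r5c5=5.
Step 5. [r2c1∈{3,6}] across col 1, 6 lands solely at r2c1, so r2c1=6.
Step 6. [r4c6∈{1}] only 1 remains possible at r4c6, so r4c6=1.
Step 7. [r6c6∈{3}] only 3 remains possible at r6c6 ⇒ r6c6=3.
Step 8. [r4c2∈{3}] nothing but 3 survives at r4c2. So r4c2=3.
Step 9. [r5c4∈{1}] r5c4's peers cover all but 1. So r5c4=1.
Step 10. [r6c3∈{5}] only 5 remains possible at r6c3, so r6c3=5.
Step 11. [r5c2∈{2}] r5c2's peers cover all but 2, so r5c2=2.
Step 12. [r6c1∈{1}] nothing but 1 survives at r6c1, so r6c1=1.
Step 13. [r4c4∈{5}] r4c4's peers cover all but 5, so r4c4=5.
Step 14. [r2c5∈{1}] r2c5 is down to just 1. So r2c5=1.
Step 15. [r2c2∈{5}] only 5 remains possible at r2c2, so r2c2=5.
Step 16. [r5c1∈{3}] r5c1 has the single candidate 3 ⇒ r5c1=3.
Step 17. [r6c4∈{4}] nothing but 4 survives at r6c4 ⇒ r6c4=4.
Step 18. [r2c3∈{3}] r2c3's peers cover all but 3 ⇒ r2c3=3.
Step 19. [r1c5∈{6}] r1c5 is down to just 6. So r1c5=6.
Step 20. [r1c4∈{3}] r1c4's peers cover all but 3 ⇒ r1c4=3.
Step 21. [r5c6∈{6}] nothing but 6 survives at r5c6, so r5c6=6.
Step 22. [r4c3∈{6}] nothing but 6 survives at r4c3. So r4c3=6.
Step 23. [r3c2∈{4}] only 4 remains possible at r3c2, so r3c2=4.

Answer: 4 1 2 3 6 5 / 6 5 3 2 1 4 / 5 4 1 6 3 2 / 2 3 6 5 4 1 / 3 2 4 1 5 6 / 1 6 5 4 2 3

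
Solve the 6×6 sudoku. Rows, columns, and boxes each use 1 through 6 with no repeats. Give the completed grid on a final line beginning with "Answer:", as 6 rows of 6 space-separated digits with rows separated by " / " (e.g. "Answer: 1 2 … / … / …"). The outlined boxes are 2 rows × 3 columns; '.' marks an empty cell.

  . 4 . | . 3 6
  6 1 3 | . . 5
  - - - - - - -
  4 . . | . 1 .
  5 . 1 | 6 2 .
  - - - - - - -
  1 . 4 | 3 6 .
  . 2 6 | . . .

Step 1. [r4c2∈{3}] nothing but 3 survives at r4c2. So r4c2=3.
Step 2. [r6c5∈{4,5}] r6c5 is the only open cell in col 5 admitting 5 ⇒ r6c5=5.
Step 3. [r1c1∈{2}] r1c1's peers cover all but 2. So r1c1=2.
Step 4. [r6c6∈{1,4}] r6c6 is the only open cell in col 6 admitting 1 ⇒ r6c6=1.
Step 5. [r2c5∈{4}] r2c5 is down to just 4 ⇒ r2c5=4.
Step 6. [r5c6∈{2}] r5c6's peers cover all but 2 ⇒ r5c6=2.
Step 7. [r3c4∈{5}] only 5 remains possible at r3c4 ⇒ r3c4=5.
Step 8. [r3c2∈{6}] r3c2's peers cover all but 6, so r3c2=6.
Step 9. [r3c6∈{3}] only 3 remains possible at r3c6, so r3c6=3.
Step 10. [r1c4∈{1}] nothing but 1 survives at r1c4. So r1c4=1.
Step 11. [r3c3∈{2}] r3c3's peers cover all but 2. So r3c3=2.
Step 12. [r5c2∈{5}] r5c2's peers cover all but 5, so r5c2=5.
Step 13. [r6c4∈{4}] nothing but 4 survives at r6c4 ⇒ r6c4=4.
Step 14. [r2c4∈{2}] r2c4 has the single candidate 2 ⇒ r2c4=2.
Step 15. [r1c3∈{5}] r1c3's peers cover all but 5, so r1c3=5.
Step 16. [r4c6∈{4}] r4c6 has the single candidate 4, so r4c6=4.
Step 17. [r6c1∈{3}] only 3 remains possible at r6c1. So r6c1=3.

Answer: 2 4 5 1 3 6 / 6 1 3 2 4 5 / 4 6 2 5 1 3 / 5 3 1 6 2 4 / 1 5 4 3 6 2 / 3 2 6 4 5 1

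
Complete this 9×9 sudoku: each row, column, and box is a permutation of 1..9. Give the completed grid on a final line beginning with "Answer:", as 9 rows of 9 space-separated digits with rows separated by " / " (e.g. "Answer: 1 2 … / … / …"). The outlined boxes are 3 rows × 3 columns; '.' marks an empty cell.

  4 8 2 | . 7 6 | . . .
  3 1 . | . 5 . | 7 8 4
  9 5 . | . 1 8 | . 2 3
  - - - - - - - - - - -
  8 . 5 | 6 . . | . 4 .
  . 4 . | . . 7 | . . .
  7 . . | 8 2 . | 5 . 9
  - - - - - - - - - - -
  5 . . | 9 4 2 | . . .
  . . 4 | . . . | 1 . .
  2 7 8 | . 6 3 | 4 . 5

Step 1. [r8c1∈{6}] r8c1's peers cover all but 6, so r8c1=6.
Step 2. [r7c2∈{3}] r7c2 is down to just 3 ⇒ r7c2=3.
Step 3. [r5c1∈{1}] r5c1 is down to just 1. So r5c1=1.
Step 4. [r8c8∈{3,7,9}] row 8 places 3 nowhere but r8c8, so r8c8=3.
Step 5. [r5c8∈{6}] only 6 remains possible at r5c8 ⇒ r5c8=6.
Step 6. [r4c9∈{1,2,7}] 7 has one home in row 4: r4c9. So r4c9=7.
Step 7. [r5c3∈{3,9}] r5c3 is the only open cell in col 3 admitting 9. So r5c3=9.
Step 8. [r5c5∈{3}] r5c5 has the single candidate 3, so r5c5=3.
Step 9. [r6c8∈{1}] r6c8 has the single candidate 1, so r6c8=1.
Step 10. [r8c9∈{2,8}] across row 8, 2 lands solely at r8c9 ⇒ r8c9=2.
Step 11. [r2c3∈{6}] nothing but 6 survives at r2c3 ⇒ r2c3=6.
Step 12. [r5c7∈{2,8}] across row 5, 2 lands solely at r5c7 ⇒ r5c7=2.
Step 13. [r7c7∈{6,8}] r7c7 is the only open cell in col 7 admitting 8. So r7c7=8.
Step 14. [r4c5∈{9}] r4c5's peers cover all but 9 ⇒ r4c5=9.
Step 15. [r8c6∈{5}] nothing but 5 survives at r8c6, so r8c6=5.
Step 16. [r1c8∈{5,9}] in row 1, 5 fits only at r1c8 ⇒ r1c8=5.
Step 17. [r8c5∈{8}] r8c5 is down to just 8 ⇒ r8c5=8.
Step 18. [r5c9∈{8}] r5c9 is down to just 8, so r5c9=8.
Step 19. [r2c4∈{2}] r2c4's peers cover all but 2. So r2c4=2.
Step 20. [r3c7∈{6}] r3c7 is down to just 6, so r3c7=6.
Step 21. [r4c7∈{3}] r4c7 is down to just 3 ⇒ r4c7=3.
Step 22. [r7c3∈{1}] r7c3 has the single candidate 1. So r7c3=1.
Step 23. [r6c6∈{4}] r6c6 has the single candidate 4. So r6c6=4.
Step 24. [r5c4∈{5}] r5c4's peers cover all but 5, so r5c4=5.
Step 25. [r3c4∈{4}] r3c4 has the single candidate 4. So r3c4=4.
Step 26. [r8c2∈{9}] nothing but 9 survives at r8c2. So r8c2=9.
Step 27. [r1c4∈{3}] only 3 remains possible at r1c4, so r1c4=3.
Step 28. [r1c9∈{1}] r1c9 is down to just 1, so r1c9=1.
Step 29. [r4c6∈{1}] only 1 remains possible at r4c6, so r4c6=1.
Step 30. [r7c8∈{7}] only 7 remains possible at r7c8 ⇒ r7c8=7.
Step 31. [r1c7∈{9}] nothing but 9 survives at r1c7. So r1c7=9.
Step 32. [r9c4∈{1}] only 1 remains possible at r9c4, so r9c4=1.
Step 33. [r8c4∈{7}] nothing but 7 survives at r8c4. So r8c4=7.
Step 34. [r6c2∈{6}] r6c2 has the single candidate 6 ⇒ r6c2=6.
Step 35. [r6c3∈{3}] r6c3 has the single candidate 3. So r6c3=3.
Step 36. [r2c6∈{9}] r2c6 is down to just 9. So r2c6=9.
Step 37. [r7c9∈{6}] nothing but 6 survives at r7c9. So r7c9=6.
Step 38. [r4c2∈{2}] nothing but 2 survives at r4c2 ⇒ r4c2=2.
Step 39. [r9c8∈{9}] only 9 remains possible at r9c8. So r9c8=9.
Step 40. [r3c3∈{7}] r3c3's peers cover all but 7. So r3c3=7.

Answer: 4 8 2 3 7 6 9 5 1 / 3 1 6 2 5 9 7 8 4 / 9 5 7 4 1 8 6 2 3 / 8 2 5 6 9 1 3 4 7 / 1 4 9 5 3 7 2 6 8 / 7 6 3 8 2 4 5 1 9 / 5 3 1 9 4 2 8 7 6 / 6 9 4 7 8 5 1 3 2 / 2 7 8 1 6 3 4 9 5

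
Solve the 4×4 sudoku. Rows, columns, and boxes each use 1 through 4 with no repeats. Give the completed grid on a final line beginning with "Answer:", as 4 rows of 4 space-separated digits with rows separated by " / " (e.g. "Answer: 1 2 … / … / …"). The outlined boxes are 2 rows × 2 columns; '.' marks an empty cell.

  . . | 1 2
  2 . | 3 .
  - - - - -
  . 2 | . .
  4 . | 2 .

Step 1. [r3c1∈{1,3}] col 1 places 1 nowhere but r3c1. So r3c1=1.
Step 2. [r1c2∈{3,4}] row 1 places 4 nowhere but r1c2 ⇒ r1c2=4.
Step 3. [r3c4∈{3,4}] in row 3, 3 fits only at r3c4, so r3c4=3.
Step 4. [r2c2∈{1}] r2c2 is down to just 1 ⇒ r2c2=1.
Step 5. [r4c2∈{3}] nothing but 3 survives at r4c2, so r4c2=3.
Step 6. [r4c4∈{1}] r4c4 is down to just 1. So r4c4=1.
Step 7. [r3c3∈{4}] r3c3 is down to just 4, so r3c3=4.
Step 8. [r2c4∈{4}] r2c4 is down to just 4. So r2c4=4.
Step 9. [r1c1∈{3}] r1c1 has the single candidate 3. So r1c1=3.

Answer: 3 4 1 2 / 2 1 3 4 / 1 2 4 3 / 4 3 2 1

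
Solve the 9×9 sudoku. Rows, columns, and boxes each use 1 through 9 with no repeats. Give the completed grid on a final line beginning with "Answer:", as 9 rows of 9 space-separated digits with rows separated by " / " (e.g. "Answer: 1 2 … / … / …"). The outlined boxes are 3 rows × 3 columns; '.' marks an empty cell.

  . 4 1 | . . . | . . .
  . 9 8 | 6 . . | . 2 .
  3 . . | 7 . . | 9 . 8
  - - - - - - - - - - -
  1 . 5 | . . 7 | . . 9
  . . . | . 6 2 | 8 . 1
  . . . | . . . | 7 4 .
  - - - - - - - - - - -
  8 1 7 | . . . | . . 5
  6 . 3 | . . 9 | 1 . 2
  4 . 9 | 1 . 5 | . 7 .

Step 1. [r9c5∈{2,3,8}] across row 9, 8 lands solely at r9c5, so r9c5=8.
Step 2. [r8c4∈{4}] nothing but 4 survives at r8c4. So r8c4=4.
Step 3. [r2c9∈{3,4,7}] 4 has one home in col 9: r2c9, so r2c9=4.
Step 4. [r3c8∈{1,5,6}] in col 8, 1 fits only at r3c8 ⇒ r3c8=1.
Step 5. [r9c2∈{2}] r9c2 is down to just 2, so r9c2=2.
Step 6. [r7c6∈{3,6}] col 6 places 6 nowhere but r7c6 ⇒ r7c6=6.
Step 7. [r1c9∈{3,6,7}] in col 9, 7 fits only at r1c9 ⇒ r1c9=7.
Step 8. [r5c8∈{3,5}] in box 6, 5 fits only at r5c8, so r5c8=5.
Step 9. [r2c1∈{5,7}] in row 2, 7 fits only at r2c1 ⇒ r2c1=7.
Step 10. [r1c1∈{2,5}] col 1 places 5 nowhere but r1c1 ⇒ r1c1=5.
Step 11. [r6c4∈{3,5,8,9}] across col 4, 5 lands solely at r6c4, so r6c4=5.
Step 12. [r3c5∈{2,4,5}] 5 has one home in row 3: r3c5 ⇒ r3c5=5.
Step 13. [r3c2∈{6}] r3c2 has the single candidate 6 ⇒ r3c2=6.
Step 14. [r5c1∈{9}] only 9 remains possible at r5c1, so r5c1=9.
Step 15. [r5c4∈{3}] r5c4's peers cover all but 3. So r5c4=3.
Step 16. [r7c5∈{2,3}] box 8 places 3 nowhere but r7c5. So r7c5=3.
Step 17. [r1c4∈{2,8,9}] across col 4, 9 lands solely at r1c4, so r1c4=9.
Step 18. [r6c3∈{2,6}] in col 3, 6 fits only at r6c3 ⇒ r6c3=6.
Step 19. [r6c9∈{3}] only 3 remains possible at r6c9, so r6c9=3.
Step 20. [r1c8∈{3,6}] r1c8 is the only open cell in col 8 admitting 3 ⇒ r1c8=3.
Step 21. [r6c2∈{8}] only 8 remains possible at r6c2. So r6c2=8.
Step 22. [r1c7∈{6}] r1c7 has the single candidate 6, so r1c7=6.
Step 23. [r6c6∈{1}] r6c6 is down to just 1 ⇒ r6c6=1.
Step 24. [r4c5∈{4}] r4c5's peers cover all but 4, so r4c5=4.
Step 25. [r6c5∈{9}] r6c5 is down to just 9. So r6c5=9.
Step 26. [r9c9∈{6}] nothing but 6 survives at r9c9, so r9c9=6.
Step 27. [r9c7∈{3}] only 3 remains possible at r9c7 ⇒ r9c7=3.
Step 28. [r2c6∈{3}] r2c6 has the single candidate 3, so r2c6=3.
Step 29. [r2c7∈{5}] r2c7 has the single candidate 5. So r2c7=5.
Step 30. [r4c8∈{6}] r4c8 is down to just 6, so r4c8=6.
Step 31. [r1c5∈{2}] r1c5 has the single candidate 2, so r1c5=2.
Step 32. [r8c2∈{5}] nothing but 5 survives at r8c2. So r8c2=5.
Step 33. [r3c6∈{4}] r3c6 has the single candidate 4, so r3c6=4.
Step 34. [r4c2∈{3}] r4c2's peers cover all but 3, so r4c2=3.
Step 35. [r6c1∈{2}] nothing but 2 survives at r6c1 ⇒ r6c1=2.
Step 36. [r7c8∈{9}] nothing but 9 survives at r7c8. So r7c8=9.
Step 37. [r7c7∈{4}] r7c7 is down to just 4, so r7c7=4.
Step 38. [r7c4∈{2}] only 2 remains possible at r7c4, so r7c4=2.
Step 39. [r2c5∈{1}] only 1 remains possible at r2c5 ⇒ r2c5=1.
Step 40. [r8c8∈{8}] r8c8 has the single candidate 8 ⇒ r8c8=8.
Step 41. [r5c3∈{4}] only 4 remains possible at r5c3, so r5c3=4.
Step 42. [r3c3∈{2}] nothing but 2 survives at r3c3, so r3c3=2.
Step 43. [r4c4∈{8}] r4c4's peers cover all but 8, so r4c4=8.
Step 44. [r1c6∈{8}] r1c6's peers cover all but 8. So r1c6=8.
Step 45. [r4c7∈{2}] r4c7 has the single candidate 2 ⇒ r4c7=2.
Step 46. [r5c2∈{7}] r5c2 has the single candidate 7, so r5c2=7.
Step 47. [r8c5∈{7}] r8c5's peers cover all but 7 ⇒ r8c5=7.

Answer: 5 4 1 9 2 8 6 3 7 / 7 9 8 6 1 3 5 2 4 / 3 6 2 7 5 4 9 1 8 / 1 3 5 8 4 7 2 6 9 / 9 7 4 3 6 2 8 5 1 / 2 8 6 5 9 1 7 4 3 / 8 1 7 2 3 6 4 9 5 / 6 5 3 4 7 9 1 8 2 / 4 2 9 1 8 5 3 7 6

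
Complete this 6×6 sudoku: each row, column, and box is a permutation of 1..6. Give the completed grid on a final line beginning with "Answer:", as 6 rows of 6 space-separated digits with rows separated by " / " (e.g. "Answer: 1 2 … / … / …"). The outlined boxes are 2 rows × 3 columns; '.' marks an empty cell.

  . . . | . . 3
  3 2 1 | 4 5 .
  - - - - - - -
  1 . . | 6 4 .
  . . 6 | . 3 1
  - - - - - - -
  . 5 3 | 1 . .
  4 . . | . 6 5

Step 1. [r5c5∈{2}] nothing but 2 survives at r5c5 ⇒ r5c5=2.
Step 2. [r4c1∈{2,5}] col 1 places 2 nowhere but r4c1. So r4c1=2.
Step 3. [r1c3∈{4,5}] 4 has one home in col 3: r1c3, so r1c3=4.
Step 4. [r1c2∈{6}] r1c2 has the single candidate 6 ⇒ r1c2=6.
Step 5. [r3c2∈{3}] r3c2 has the single candidate 3. So r3c2=3.
Step 6. [r4c2∈{4}] r4c2's peers cover all but 4 ⇒ r4c2=4.
Step 7. [r1c4∈{2}] r1c4's peers cover all but 2. So r1c4=2.
Step 8. [r1c1∈{5}] only 5 remains possible at r1c1 ⇒ r1c1=5.
Step 9. [r4c4∈{5}] r4c4 is down to just 5. So r4c4=5.
Step 10. [r6c2∈{1}] r6c2 has the single candidate 1, so r6c2=1.
Step 11. [r6c3∈{2}] only 2 remains possible at r6c3 ⇒ r6c3=2.
Step 12. [r5c1∈{6}] r5c1 has the single candidate 6. So r5c1=6.
Step 13. [r3c3∈{5}] r3c3 is down to just 5, so r3c3=5.
Step 14. [r6c4∈{3}] nothing but 3 survives at r6c4 ⇒ r6c4=3.
Step 15. [r2c6∈{6}] r2c6 is down to just 6. So r2c6=6.
Step 16. [r3c6∈{2}] r3c6 is down to just 2. So r3c6=2.
Step 17. [r1c5∈{1}] r1c5's peers cover all but 1 ⇒ r1c5=1.
Step 18. [r5c6∈{4}] r5c6 has the single candidate 4, so r5c6=4.

Answer: 5 6 4 2 1 3 / 3 2 1 4 5 6 / 1 3 5 6 4 2 / 2 4 6 5 3 1 / 6 5 3 1 2 4 / 4 1 2 3 6 5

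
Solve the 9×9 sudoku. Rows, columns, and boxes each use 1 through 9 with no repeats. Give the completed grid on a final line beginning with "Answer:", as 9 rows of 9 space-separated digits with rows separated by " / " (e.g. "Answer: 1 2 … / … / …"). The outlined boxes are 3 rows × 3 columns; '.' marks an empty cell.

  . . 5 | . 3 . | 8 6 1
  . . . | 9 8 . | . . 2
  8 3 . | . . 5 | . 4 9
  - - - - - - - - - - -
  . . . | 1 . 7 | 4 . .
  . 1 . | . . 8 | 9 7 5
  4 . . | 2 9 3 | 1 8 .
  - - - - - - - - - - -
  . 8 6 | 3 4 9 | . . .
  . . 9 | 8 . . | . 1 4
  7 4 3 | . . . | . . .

Step 1. [r3c7∈{7}] r3c7 is down to just 7, so r3c7=7.
Step 2. [r4c8∈{2,3}] across box 6, 2 lands solely at r4c8. So r4c8=2.
Step 3. [r5c5∈{6}] r5c5 has the single candidate 6. So r5c5=6.
Step 4. [r7c8∈{5}] nothing but 5 survives at r7c8 ⇒ r7c8=5.
Step 5. [r6c2∈{5,6,7}] in row 6, 5 fits only at r6c2. So r6c2=5.
Step 6. [r8c2∈{2}] nothing but 2 survives at r8c2. So r8c2=2.
Step 7. [r8c6∈{6}] r8c6 is down to just 6 ⇒ r8c6=6.
Step 8. [r2c3∈{1,4,7}] in col 3, 4 fits only at r2c3, so r2c3=4.
Step 9. [r3c3∈{1,2}] col 3 places 1 nowhere but r3c3, so r3c3=1.
Step 10. [r1c1∈{2,9}] box 1 places 2 nowhere but r1c1 ⇒ r1c1=2.
Step 11. [r4c1∈{3,6,9}] in col 1, 9 fits only at r4c1. So r4c1=9.
Step 12. [r9c6∈{1,2}] r9c6 is the only open cell in col 6 admitting 2 ⇒ r9c6=2.
Step 13. [r4c5∈{5}] nothing but 5 survives at r4c5. So r4c5=5.
Step 14. [r2c2∈{6,7}] in row 2, 7 fits only at r2c2 ⇒ r2c2=7.
Step 15. [r6c9∈{6}] r6c9 is down to just 6. So r6c9=6.
Step 16. [r1c6∈{4}] only 4 remains possible at r1c6 ⇒ r1c6=4.
Step 17. [r8c7∈{3}] r8c7 has the single candidate 3 ⇒ r8c7=3.
Step 18. [r2c6∈{1}] r2c6 is down to just 1, so r2c6=1.
Step 19. [r3c5∈{2}] r3c5 has the single candidate 2, so r3c5=2.
Step 20. [r9c7∈{6}] r9c7's peers cover all but 6. So r9c7=6.
Step 21. [r8c5∈{7}] r8c5's peers cover all but 7 ⇒ r8c5=7.
Step 22. [r1c2∈{9}] r1c2 is down to just 9. So r1c2=9.
Step 23. [r9c4∈{5}] nothing but 5 survives at r9c4. So r9c4=5.
Step 24. [r4c9∈{3}] only 3 remains possible at r4c9. So r4c9=3.
Step 25. [r4c2∈{6}] r4c2 is down to just 6, so r4c2=6.
Step 26. [r9c8∈{9}] r9c8 is down to just 9, so r9c8=9.
Step 27. [r5c1∈{3}] r5c1 has the single candidate 3, so r5c1=3.
Step 28. [r9c5∈{1}] only 1 remains possible at r9c5 ⇒ r9c5=1.
Step 29. [r2c7∈{5}] r2c7 is down to just 5. So r2c7=5.
Step 30. [r9c9∈{8}] only 8 remains possible at r9c9, so r9c9=8.
Step 31. [r1c4∈{7}] r1c4 is down to just 7 ⇒ r1c4=7.
Step 32. [r2c8∈{3}] r2c8's peers cover all but 3, so r2c8=3.
Step 33. [r2c1∈{6}] r2c1's peers cover all but 6. So r2c1=6.
Step 34. [r8c1∈{5}] r8c1 has the single candidate 5. So r8c1=5.
Step 35. [r7c1∈{1}] r7c1 has the single candidate 1, so r7c1=1.
Step 36. [r3c4∈{6}] r3c4 is down to just 6 ⇒ r3c4=6.
Step 37. [r7c7∈{2}] only 2 remains possible at r7c7. So r7c7=2.
Step 38. [r4c3∈{8}] r4c3 has the single candidate 8. So r4c3=8.
Step 39. [r7c9∈{7}] only 7 remains possible at r7c9. So r7c9=7.
Step 40. [r5c3∈{2}] r5c3 has the single candidate 2 ⇒ r5c3=2.
Step 41. [r5c4∈{4}] r5c4 is down to just 4. So r5c4=4.
Step 42. [r6c3∈{7}] r6c3 has the single candidate 7, so r6c3=7.

Answer: 2 9 5 7 3 4 8 6 1 / 6 7 4 9 8 1 5 3 2 / 8 3 1 6 2 5 7 4 9 / 9 6 8 1 5 7 4 2 3 / 3 1 2 4 6 8 9 7 5 / 4 5 7 2 9 3 1 8 6 / 1 8 6 3 4 9 2 5 7 / 5 2 9 8 7 6 3 1 4 / 7 4 3 5 1 2 6 9 8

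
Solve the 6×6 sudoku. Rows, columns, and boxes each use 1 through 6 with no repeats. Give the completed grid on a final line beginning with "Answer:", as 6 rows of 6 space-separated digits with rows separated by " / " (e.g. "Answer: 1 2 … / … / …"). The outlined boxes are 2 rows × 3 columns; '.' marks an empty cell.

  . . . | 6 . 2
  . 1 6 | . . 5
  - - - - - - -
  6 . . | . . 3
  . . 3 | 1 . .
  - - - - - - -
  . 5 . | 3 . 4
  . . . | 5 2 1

Step 1. [r2c1∈{2,3,4}] across row 2, 2 lands solely at r2c1 ⇒ r2c1=2.
Step 2. [r6c3∈{4}] r6c3 is down to just 4. So r6c3=4.
Step 3. [r2c4∈{4}] r2c4 is down to just 4. So r2c4=4.
Step 4. [r4c2∈{2,4}] 2 has one home in row 4: r4c2 ⇒ r4c2=2.
Step 5. [r3c2∈{4}] only 4 remains possible at r3c2, so r3c2=4.
Step 6. [r4c1∈{5}] only 5 remains possible at r4c1, so r4c1=5.
Step 7. [r1c2∈{3}] r1c2's peers cover all but 3. So r1c2=3.
Step 8. [r5c1∈{1}] r5c1's peers cover all but 1. So r5c1=1.
Step 9. [r5c5∈{6}] only 6 remains possible at r5c5. So r5c5=6.
Step 10. [r1c5∈{1}] r1c5 has the single candidate 1, so r1c5=1.
Step 11. [r3c5∈{5}] nothing but 5 survives at r3c5 ⇒ r3c5=5.
Step 12. [r4c6∈{6}] r4c6's peers cover all but 6. So r4c6=6.
Step 13. [r2c5∈{3}] only 3 remains possible at r2c5 ⇒ r2c5=3.
Step 14. [r6c1∈{3}] only 3 remains possible at r6c1, so r6c1=3.
Step 15. [r3c3∈{1}] r3c3's peers cover all but 1. So r3c3=1.
Step 16. [r6c2∈{6}] r6c2 has the single candidate 6. So r6c2=6.
Step 17. [r5c3∈{2}] r5c3's peers cover all but 2. So r5c3=2.
Step 18. [r4c5∈{4}] only 4 remains possible at r4c5. So r4c5=4.
Step 19. [r1c1∈{4}] nothing but 4 survives at r1c1 ⇒ r1c1=4.
Step 20. [r3c4∈{2}] only 2 remains possible at r3c4 ⇒ r3c4=2.
Step 21. [r1c3∈{5}] only 5 remains possible at r1c3 ⇒ r1c3=5.

Answer: 4 3 5 6 1 2 / 2 1 6 4 3 5 / 6 4 1 2 5 3 / 5 2 3 1 4 6 / 1 5 2 3 6 4 / 3 6 4 5 2 1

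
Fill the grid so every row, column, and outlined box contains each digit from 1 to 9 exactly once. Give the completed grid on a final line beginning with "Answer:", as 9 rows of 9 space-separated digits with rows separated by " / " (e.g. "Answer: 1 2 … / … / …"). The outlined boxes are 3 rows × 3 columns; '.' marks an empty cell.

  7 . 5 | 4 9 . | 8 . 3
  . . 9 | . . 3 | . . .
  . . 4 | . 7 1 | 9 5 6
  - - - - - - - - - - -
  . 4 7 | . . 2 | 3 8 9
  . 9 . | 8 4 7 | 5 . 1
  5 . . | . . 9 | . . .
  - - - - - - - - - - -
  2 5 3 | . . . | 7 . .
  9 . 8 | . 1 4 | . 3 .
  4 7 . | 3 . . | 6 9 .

Step 1. [r2c5∈{2,5,6,8}] box 2 places 8 nowhere but r2c5 ⇒ r2c5=8.
Step 2. [r2c7∈{1,2,4}] 1 has one home in col 7: r2c7, so r2c7=1.
Step 3. [r7c5∈{6}] r7c5 is down to just 6, so r7c5=6.
Step 4. [r6c2∈{1,2,3,6,8}] row 6 places 8 nowhere but r6c2, so r6c2=8.
Step 5. [r2c1∈{6}] r2c1 is down to just 6, so r2c1=6.
Step 6. [r2c2∈{2}] only 2 remains possible at r2c2, so r2c2=2.
Step 7. [r9c6∈{5,8}] across col 6, 5 lands solely at r9c6. So r9c6=5.
Step 8. [r8c7∈{2}] r8c7 has the single candidate 2. So r8c7=2.
Step 9. [r6c9∈{2,4,7}] 2 has one home in col 9: r6c9 ⇒ r6c9=2.
Step 10. [r6c8∈{4,6,7}] r6c8 is the only open cell in row 6 admitting 7, so r6c8=7.
Step 11. [r4c4∈{1,5,6}] in row 4, 6 fits only at r4c4, so r4c4=6.
Step 12. [r6c3∈{1,6}] row 6 places 6 nowhere but r6c3 ⇒ r6c3=6.
Step 13. [r2c8∈{4}] nothing but 4 survives at r2c8, so r2c8=4.
Step 14. [r9c9∈{8}] r9c9 is down to just 8. So r9c9=8.
Step 15. [r3c2∈{3}] r3c2 has the single candidate 3 ⇒ r3c2=3.
Step 16. [r7c4∈{9}] r7c4 is down to just 9, so r7c4=9.
Step 17. [r7c9∈{4}] r7c9 is down to just 4. So r7c9=4.
Step 18. [r8c4∈{7}] r8c4 has the single candidate 7, so r8c4=7.
Step 19. [r8c9∈{5}] r8c9 has the single candidate 5. So r8c9=5.
Step 20. [r1c6∈{6}] nothing but 6 survives at r1c6, so r1c6=6.
Step 21. [r7c8∈{1}] nothing but 1 survives at r7c8 ⇒ r7c8=1.
Step 22. [r3c1∈{8}] nothing but 8 survives at r3c1. So r3c1=8.
Step 23. [r4c5∈{5}] r4c5 has the single candidate 5. So r4c5=5.
Step 24. [r4c1∈{1}] r4c1 is down to just 1 ⇒ r4c1=1.
Step 25. [r1c8∈{2}] r1c8 has the single candidate 2, so r1c8=2.
Step 26. [r7c6∈{8}] nothing but 8 survives at r7c6. So r7c6=8.
Step 27. [r6c4∈{1}] only 1 remains possible at r6c4, so r6c4=1.
Step 28. [r1c2∈{1}] r1c2 is down to just 1, so r1c2=1.
Step 29. [r2c9∈{7}] r2c9 has the single candidate 7, so r2c9=7.
Step 30. [r5c3∈{2}] only 2 remains possible at r5c3, so r5c3=2.
Step 31. [r5c1∈{3}] r5c1 has the single candidate 3. So r5c1=3.
Step 32. [r3c4∈{2}] r3c4 has the single candidate 2 ⇒ r3c4=2.
Step 33. [r6c5∈{3}] r6c5 is down to just 3. So r6c5=3.
Step 34. [r6c7∈{4}] r6c7 is down to just 4, so r6c7=4.
Step 35. [r9c3∈{1}] r9c3's peers cover all but 1 ⇒ r9c3=1.
Step 36. [r5c8∈{6}] only 6 remains possible at r5c8 ⇒ r5c8=6.
Step 37. [r8c2∈{6}] r8c2 is down to just 6. So r8c2=6.
Step 38. [r2c4∈{5}] nothing but 5 survives at r2c4. So r2c4=5.
Step 39. [r9c5∈{2}] r9c5 has the single candidate 2. So r9c5=2.

Answer: 7 1 5 4 9 6 8 2 3 / 6 2 9 5 8 3 1 4 7 / 8 3 4 2 7 1 9 5 6 / 1 4 7 6 5 2 3 8 9 / 3 9 2 8 4 7 5 6 1 / 5 8 6 1 3 9 4 7 2 / 2 5 3 9 6 8 7 1 4 / 9 6 8 7 1 4 2 3 5 / 4 7 1 3 2 5 6 9 8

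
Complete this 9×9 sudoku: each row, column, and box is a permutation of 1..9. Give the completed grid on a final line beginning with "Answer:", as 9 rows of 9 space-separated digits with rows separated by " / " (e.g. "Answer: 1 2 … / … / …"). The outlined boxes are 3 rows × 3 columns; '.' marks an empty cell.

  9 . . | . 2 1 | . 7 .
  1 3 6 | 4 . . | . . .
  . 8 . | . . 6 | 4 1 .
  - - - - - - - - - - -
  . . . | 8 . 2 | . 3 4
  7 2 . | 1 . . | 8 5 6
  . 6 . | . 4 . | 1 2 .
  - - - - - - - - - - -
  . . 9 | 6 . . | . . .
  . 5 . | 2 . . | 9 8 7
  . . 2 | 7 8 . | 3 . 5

Step 1. [r4c1∈{5}] only 5 remains possible at r4c1 ⇒ r4c1=5.
Step 2. [r6c6∈{3,5,7,9}] r6c6 is the only open cell in row 6 admitting 7 ⇒ r6c6=7.
Step 3. [r6c4∈{3,5,9}] row 6 places 5 nowhere but r6c4, so r6c4=5.
Step 4. [r3c4∈{3,9}] r3c4 is the only open cell in col 4 admitting 9. So r3c4=9.
Step 5. [r7c8∈{4}] nothing but 4 survives at r7c8, so r7c8=4.
Step 6. [r9c2∈{1,4}] row 9 places 1 nowhere but r9c2 ⇒ r9c2=1.
Step 7. [r5c3∈{3,4}] r5c3 is the only open cell in row 5 admitting 4 ⇒ r5c3=4.
Step 8. [r8c3∈{3}] r8c3's peers cover all but 3. So r8c3=3.
Step 9. [r1c4∈{3}] only 3 remains possible at r1c4. So r1c4=3.
Step 10. [r8c6∈{4}] r8c6's peers cover all but 4, so r8c6=4.
Step 11. [r2c6∈{5,8}] r2c6 is the only open cell in col 6 admitting 8, so r2c6=8.
Step 12. [r7c7∈{2}] nothing but 2 survives at r7c7. So r7c7=2.
Step 13. [r7c6∈{3,5}] 5 has one home in col 6: r7c6, so r7c6=5.
Step 14. [r5c6∈{3,9}] r5c6 is the only open cell in col 6 admitting 3. So r5c6=3.
Step 15. [r3c3∈{5,7}] col 3 places 7 nowhere but r3c3. So r3c3=7.
Step 16. [r2c9∈{2,9}] row 2 places 2 nowhere but r2c9, so r2c9=2.
Step 17. [r2c7∈{5}] only 5 remains possible at r2c7 ⇒ r2c7=5.
Step 18. [r8c5∈{1}] r8c5's peers cover all but 1 ⇒ r8c5=1.
Step 19. [r6c3∈{8}] r6c3 has the single candidate 8 ⇒ r6c3=8.
Step 20. [r8c1∈{6}] r8c1's peers cover all but 6, so r8c1=6.
Step 21. [r5c5∈{9}] r5c5's peers cover all but 9. So r5c5=9.
Step 22. [r4c5∈{6}] r4c5 is down to just 6. So r4c5=6.
Step 23. [r9c8∈{6}] nothing but 6 survives at r9c8. So r9c8=6.
Step 24. [r7c5∈{3}] r7c5 is down to just 3, so r7c5=3.
Step 25. [r7c1∈{8}] nothing but 8 survives at r7c1 ⇒ r7c1=8.
Step 26. [r3c1∈{2}] only 2 remains possible at r3c1 ⇒ r3c1=2.
Step 27. [r9c1∈{4}] r9c1 is down to just 4. So r9c1=4.
Step 28. [r6c9∈{9}] only 9 remains possible at r6c9. So r6c9=9.
Step 29. [r4c2∈{9}] r4c2 is down to just 9, so r4c2=9.
Step 30. [r7c2∈{7}] r7c2 is down to just 7, so r7c2=7.
Step 31. [r1c9∈{8}] nothing but 8 survives at r1c9, so r1c9=8.
Step 32. [r6c1∈{3}] only 3 remains possible at r6c1 ⇒ r6c1=3.
Step 33. [r9c6∈{9}] r9c6 is down to just 9. So r9c6=9.
Step 34. [r2c8∈{9}] r2c8 has the single candidate 9. So r2c8=9.
Step 35. [r3c9∈{3}] r3c9 is down to just 3. So r3c9=3.
Step 36. [r4c7∈{7}] nothing but 7 survives at r4c7 ⇒ r4c7=7.
Step 37. [r7c9∈{1}] only 1 remains possible at r7c9 ⇒ r7c9=1.
Step 38. [r3c5∈{5}] r3c5 has the single candidate 5 ⇒ r3c5=5.
Step 39. [r1c2∈{4}] only 4 remains possible at r1c2. So r1c2=4.
Step 40. [r1c7∈{6}] r1c7's peers cover all but 6, so r1c7=6.
Step 41. [r4c3∈{1}] r4c3 has the single candidate 1, so r4c3=1.
Step 42. [r1c3∈{5}] r1c3 has the single candidate 5 ⇒ r1c3=5.
Step 43. [r2c5∈{7}] r2c5's peers cover all but 7, so r2c5=7.

Answer: 9 4 5 3 2 1 6 7 8 / 1 3 6 4 7 8 5 9 2 / 2 8 7 9 5 6 4 1 3 / 5 9 1 8 6 2 7 3 4 / 7 2 4 1 9 3 8 5 6 / 3 6 8 5 4 7 1 2 9 / 8 7 9 6 3 5 2 4 1 / 6 5 3 2 1 4 9 8 7 / 4 1 2 7 8 9 3 6 5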